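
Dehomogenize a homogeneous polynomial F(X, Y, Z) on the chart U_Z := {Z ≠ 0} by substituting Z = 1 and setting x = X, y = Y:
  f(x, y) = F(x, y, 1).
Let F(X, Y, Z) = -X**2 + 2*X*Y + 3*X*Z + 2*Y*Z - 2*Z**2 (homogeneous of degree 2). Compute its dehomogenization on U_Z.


f(x, y) = -x**2 + 2*x*y + 3*x + 2*y - 2

On U_Z we set Z = 1. Each monomial c·X^i·Y^j·Z^k in F becomes c·x^i·y^j·1^k = c·x^i·y^j.
Substituting Z = 1: F(X, Y, 1) = -x**2 + 2*x*y + 3*x + 2*y - 2.
Note: deg(f) ≤ deg(F) = 2; strict inequality happens when F is divisible by Z (lost terms).


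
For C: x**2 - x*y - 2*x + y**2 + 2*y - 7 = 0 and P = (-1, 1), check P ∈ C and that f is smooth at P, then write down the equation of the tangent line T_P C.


Tangent line at P: -5*x + 5*y - 10 = 0.

Step 1: f(-1, 1) = 0, so P lies on C.
Step 2: partial derivatives
  f_x(x, y) = 2*x - y - 2, f_y(x, y) = -x + 2*y + 2.
  f_x(P) = -5, f_y(P) = 5 (gradient nonzero, so P is smooth).
Step 3: tangent line at P: -5·(x − -1) + 5·(y − 1) = 0.
Expanding: -5*x + 5*y - 10 = 0.


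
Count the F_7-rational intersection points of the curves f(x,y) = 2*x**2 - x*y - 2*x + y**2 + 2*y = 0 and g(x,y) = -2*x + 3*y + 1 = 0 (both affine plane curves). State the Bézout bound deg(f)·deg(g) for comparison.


Common zeros: ∅; count = 0; Bézout bound = 2.

deg(f) = 2, deg(g) = 1, so Bézout bound = 2.
Scan x ∈ F_7. For each x, list the y ∈ F_7 with f(x, y) ≡ 0 and those with g(x, y) ≡ 0 (mod 7); the common zeros in that column are the intersection.
  x = 0: f ≡ 0 at y ∈ {0, 5}; g ≡ 0 at y ∈ {2}; common: ∅.
  x = 1: f ≡ 0 at y ∈ {0, 6}; g ≡ 0 at y ∈ {5}; common: ∅.
  x = 2: f ≡ 0 at y ∈ ∅; g ≡ 0 at y ∈ {1}; common: ∅.
  x = 3: f ≡ 0 at y ∈ {2, 6}; g ≡ 0 at y ∈ {4}; common: ∅.
  x = 4: f ≡ 0 at y ∈ ∅; g ≡ 0 at y ∈ {0}; common: ∅.
  x = 5: f ≡ 0 at y ∈ ∅; g ≡ 0 at y ∈ {3}; common: ∅.
  x = 6: f ≡ 0 at y ∈ {2}; g ≡ 0 at y ∈ {6}; common: ∅.
Collecting: common zeros = ∅, so the count is 0.
Comparison with the Bézout bound: 0 ≤ 2 = deg(f)·deg(g), as expected for curves with no common component (the affine F_7-count falls short of the bound because intersections may lie at infinity, over extension fields, or carry multiplicity).


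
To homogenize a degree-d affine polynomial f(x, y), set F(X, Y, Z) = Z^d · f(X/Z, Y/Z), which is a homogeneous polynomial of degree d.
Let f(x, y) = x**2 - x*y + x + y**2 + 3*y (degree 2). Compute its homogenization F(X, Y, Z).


F(X, Y, Z) = X**2 - X*Y + X*Z + Y**2 + 3*Y*Z

deg(f) = 2.
Substitute x = X/Z, y = Y/Z into f, then multiply by Z^2.
  monomial 1·x^2·y^0 ↦ 1·X^2·Y^0·Z^0.
  monomial -1·x^1·y^1 ↦ -1·X^1·Y^1·Z^0.
  monomial 1·x^1·y^0 ↦ 1·X^1·Y^0·Z^1.
  monomial 1·x^0·y^2 ↦ 1·X^0·Y^2·Z^0.
  monomial 3·x^0·y^1 ↦ 3·X^0·Y^1·Z^1.
Collecting: F(X, Y, Z) = X**2 - X*Y + X*Z + Y**2 + 3*Y*Z.


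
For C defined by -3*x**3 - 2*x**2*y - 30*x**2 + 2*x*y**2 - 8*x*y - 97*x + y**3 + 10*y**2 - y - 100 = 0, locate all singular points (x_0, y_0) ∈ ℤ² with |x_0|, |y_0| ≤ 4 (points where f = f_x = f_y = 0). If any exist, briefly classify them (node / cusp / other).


Singular points: {(-3, -1)}; classification: node.

Compute partial derivatives:
  f_x = -9*x**2 - 4*x*y - 60*x + 2*y**2 - 8*y - 97.
  f_y = -2*x**2 + 4*x*y - 8*x + 3*y**2 + 20*y - 1.
Scan x_0 ∈ {−4, ..., 4}. For each x_0, f_y(x_0, y) is a polynomial in y; find its integer roots y ∈ {−4, ..., 4}, then test f_x and f at those candidates.
  x = -4: f_y(-4, y) = 3*y**2 + 4*y - 1; no integer root y with |y| ≤ 4.
  x = -3: f_y(-3, y) = 3*y**2 + 8*y + 5; vanishes at y ∈ {-1}. (-3, -1): f_x = 0, f = 0 — SINGULAR.
  x = -2: f_y(-2, y) = 3*y**2 + 12*y + 7; no integer root y with |y| ≤ 4.
  x = -1: f_y(-1, y) = 3*y**2 + 16*y + 5; no integer root y with |y| ≤ 4.
  x = 0: f_y(0, y) = 3*y**2 + 20*y - 1; no integer root y with |y| ≤ 4.
  x = 1: f_y(1, y) = 3*y**2 + 24*y - 11; no integer root y with |y| ≤ 4.
  x = 2: f_y(2, y) = 3*y**2 + 28*y - 25; no integer root y with |y| ≤ 4.
  x = 3: f_y(3, y) = 3*y**2 + 32*y - 43; no integer root y with |y| ≤ 4.
  x = 4: f_y(4, y) = 3*y**2 + 36*y - 65; no integer root y with |y| ≤ 4.
Only singular point on the grid: (-3, -1).
Classify: substitute x = -3 + u, y = -1 + v and expand: f = -3*u**3 - 2*u**2*v - u**2 + 2*u*v**2 + v**3 + v**2.
No constant or linear terms (consistent with a singular point). Quadratic part: -u**2 + v**2. Cubic part: -3*u**3 - 2*u**2*v + 2*u*v**2 + v**3.
The quadratic part v**2 - u**2 = (v − u)(v + u) splits into two distinct linear factors, so there are two distinct tangent lines y − -1 = ±(x − -3) — this is a node (ordinary double point).
Classification: node.


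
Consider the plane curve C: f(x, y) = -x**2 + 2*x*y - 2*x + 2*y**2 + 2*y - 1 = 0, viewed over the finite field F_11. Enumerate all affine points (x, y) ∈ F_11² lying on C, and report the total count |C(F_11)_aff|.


Affine F_11-points: {(0, 2), (0, 8), (1, 4), (1, 5), (2, 2), (2, 6), (3, 8), (3, 10), (4, 7), (4, 10), (5, 1), (5, 4), (6, 1), (6, 3), (7, 5), (7, 9), (8, 6), (8, 7), (9, 3), (9, 9), (10, 0)}; count = 21.

For each of the 121 pairs (x, y) ∈ F_11², evaluate f(x, y) mod 11. Record the zeros.
  x = 0: [0↦10, 1↦3, 2↦0, 3↦1, 4↦6, 5↦4, 6↦6, 7↦1, 8↦0, 9↦3, 10↦10]  zeros at y ∈ {2, 8}
  x = 1: [0↦7, 1↦2, 2↦1, 3↦4, 4↦0, 5↦0, 6↦4, 7↦1, 8↦2, 9↦7, 10↦5]  zeros at y ∈ {4, 5}
  x = 2: [0↦2, 1↦10, 2↦0, 3↦5, 4↦3, 5↦5, 6↦0, 7↦10, 8↦2, 9↦9, 10↦9]  zeros at y ∈ {2, 6}
  x = 3: [0↦6, 1↦5, 2↦8, 3↦4, 4↦4, 5↦8, 6↦5, 7↦6, 8↦0, 9↦9, 10↦0]  zeros at y ∈ {8, 10}
  x = 4: [0↦8, 1↦9, 2↦3, 3↦1, 4↦3, 5↦9, 6↦8, 7↦0, 8↦7, 9↦7, 10↦0]  zeros at y ∈ {7, 10}
  x = 5: [0↦8, 1↦0, 2↦7, 3↦7, 4↦0, 5↦8, 6↦9, 7↦3, 8↦1, 9↦3, 10↦9]  zeros at y ∈ {1, 4}
  x = 6: [0↦6, 1↦0, 2↦9, 3↦0, 4↦6, 5↦5, 6↦8, 7↦4, 8↦4, 9↦8, 10↦5]  zeros at y ∈ {1, 3}
  x = 7: [0↦2, 1↦9, 2↦9, 3↦2, 4↦10, 5↦0, 6↦5, 7↦3, 8↦5, 9↦0, 10↦10]  zeros at y ∈ {5, 9}
  x = 8: [0↦7, 1↦5, 2↦7, 3↦2, 4↦1, 5↦4, 6↦0, 7↦0, 8↦4, 9↦1, 10↦2]  zeros at y ∈ {6, 7}
  x = 9: [0↦10, 1↦10, 2↦3, 3↦0, 4↦1, 5↦6, 6↦4, 7↦6, 8↦1, 9↦0, 10↦3]  zeros at y ∈ {3, 9}
  x = 10: [0↦0, 1↦2, 2↦8, 3↦7, 4↦10, 5↦6, 6↦6, 7↦10, 8↦7, 9↦8, 10↦2]  zeros at y ∈ {0}
Collecting zeros: affine points = {(0, 2), (0, 8), (1, 4), (1, 5), (2, 2), (2, 6), (3, 8), (3, 10), (4, 7), (4, 10), (5, 1), (5, 4), (6, 1), (6, 3), (7, 5), (7, 9), (8, 6), (8, 7), (9, 3), (9, 9), (10, 0)}.
Total count |C(F_11)_aff| = 21.


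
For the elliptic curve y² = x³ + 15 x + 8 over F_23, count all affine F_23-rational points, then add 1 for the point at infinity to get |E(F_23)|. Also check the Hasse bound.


Affine points = {(0, 10), (0, 13), (1, 1), (1, 22), (2, 0), (5, 1), (5, 22), (10, 10), (10, 13), (11, 3), (11, 20), (13, 10), (13, 13), (14, 8), (14, 15), (17, 1), (17, 22), (21, 4), (21, 19)}; affine count = 19; |E(F_23)| = 20.

Discriminant check: Δ ∝ 4a³ + 27b² = 4·15³ + 27·8² = 4·3375 + 27·64 ≡ 2 (mod 23). Nonzero ⇒ E is nonsingular.
For each x ∈ F_23, compute rhs = x³ + 15·x + 8 mod 23, then count y ∈ F_23 with y² ≡ rhs.
  x = 0: rhs = 8, matching y values: 10, 13 (2 points).
  x = 1: rhs = 1, matching y values: 1, 22 (2 points).
  x = 2: rhs = 0, matching y values: 0 (1 points).
  x = 3: rhs = 11, matching y values: none (0 points).
  x = 4: rhs = 17, matching y values: none (0 points).
  x = 5: rhs = 1, matching y values: 1, 22 (2 points).
  x = 6: rhs = 15, matching y values: none (0 points).
  x = 7: rhs = 19, matching y values: none (0 points).
  x = 8: rhs = 19, matching y values: none (0 points).
  x = 9: rhs = 21, matching y values: none (0 points).
  x = 10: rhs = 8, matching y values: 10, 13 (2 points).
  x = 11: rhs = 9, matching y values: 3, 20 (2 points).
  x = 12: rhs = 7, matching y values: none (0 points).
  x = 13: rhs = 8, matching y values: 10, 13 (2 points).
  x = 14: rhs = 18, matching y values: 8, 15 (2 points).
  x = 15: rhs = 20, matching y values: none (0 points).
  x = 16: rhs = 20, matching y values: none (0 points).
  x = 17: rhs = 1, matching y values: 1, 22 (2 points).
  x = 18: rhs = 15, matching y values: none (0 points).
  x = 19: rhs = 22, matching y values: none (0 points).
  x = 20: rhs = 5, matching y values: none (0 points).
  x = 21: rhs = 16, matching y values: 4, 19 (2 points).
  x = 22: rhs = 15, matching y values: none (0 points).
Total affine count: 19.
Full point count |E(F_23)| = 19 + 1 = 20.
Hasse bound: |20 − (23+1)| = |-4| = 4 ≤ 2√23 ≈ 9.5917 ✓.


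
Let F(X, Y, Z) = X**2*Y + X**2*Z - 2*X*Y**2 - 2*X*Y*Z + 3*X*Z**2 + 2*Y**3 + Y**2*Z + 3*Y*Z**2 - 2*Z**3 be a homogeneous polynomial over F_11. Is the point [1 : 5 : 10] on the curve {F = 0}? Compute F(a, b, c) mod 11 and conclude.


F(1,5,10) ≡ 0 (mod 11); P is on the curve.

Evaluate F(1, 5, 10) term-by-term (mod 11).
  X**2*Y ↦ 1·1·5·1 = 5
  X**2*Z ↦ 1·1·1·10 = 10
  -2*X*Y**2 ↦ -2·1·25·1 = -50
  -2*X*Y*Z ↦ -2·1·5·10 = -100
  3*X*Z**2 ↦ 3·1·1·100 = 300
  2*Y**3 ↦ 2·1·125·1 = 250
  Y**2*Z ↦ 1·1·25·10 = 250
  3*Y*Z**2 ↦ 3·1·5·100 = 1500
  -2*Z**3 ↦ -2·1·1·1000 = -2000
Sum: F(1, 5, 10) = (5) + (10) + (-50) + (-100) + (300) + (250) + (250) + (1500) + (-2000) = 165.
Reducing mod 11: 165 ≡ 0 (mod 11).
Since F(a, b, c) ≡ 0 (mod 11), P lies on the curve.


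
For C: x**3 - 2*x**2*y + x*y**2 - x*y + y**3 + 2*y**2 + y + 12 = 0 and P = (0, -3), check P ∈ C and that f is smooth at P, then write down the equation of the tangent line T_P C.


Tangent line at P: 12*x + 16*y + 48 = 0.

Step 1: f(0, -3) = 0, so P lies on C.
Step 2: partial derivatives
  f_x(x, y) = 3*x**2 - 4*x*y + y**2 - y, f_y(x, y) = -2*x**2 + 2*x*y - x + 3*y**2 + 4*y + 1.
  f_x(P) = 12, f_y(P) = 16 (gradient nonzero, so P is smooth).
Step 3: tangent line at P: 12·(x − 0) + 16·(y − -3) = 0.
Expanding: 12*x + 16*y + 48 = 0.


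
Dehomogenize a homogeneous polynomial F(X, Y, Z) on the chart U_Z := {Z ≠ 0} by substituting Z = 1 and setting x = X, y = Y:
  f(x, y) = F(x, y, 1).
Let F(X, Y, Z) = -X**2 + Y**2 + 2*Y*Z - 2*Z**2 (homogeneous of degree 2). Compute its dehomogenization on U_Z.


f(x, y) = -x**2 + y**2 + 2*y - 2

On U_Z we set Z = 1. Each monomial c·X^i·Y^j·Z^k in F becomes c·x^i·y^j·1^k = c·x^i·y^j.
Substituting Z = 1: F(X, Y, 1) = -x**2 + y**2 + 2*y - 2.
Note: deg(f) ≤ deg(F) = 2; strict inequality happens when F is divisible by Z (lost terms).


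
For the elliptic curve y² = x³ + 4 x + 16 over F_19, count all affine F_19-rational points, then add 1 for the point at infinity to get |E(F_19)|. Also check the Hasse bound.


Affine points = {(0, 4), (0, 15), (3, 6), (3, 13), (4, 1), (4, 18), (5, 3), (5, 16), (6, 3), (6, 16), (7, 8), (7, 11), (8, 3), (8, 16), (10, 7), (10, 12), (11, 2), (11, 17), (12, 5), (12, 14), (13, 2), (13, 17), (14, 2), (14, 17), (17, 0), (18, 7), (18, 12)}; affine count = 27; |E(F_19)| = 28.

Discriminant check: Δ ∝ 4a³ + 27b² = 4·4³ + 27·16² = 4·64 + 27·256 ≡ 5 (mod 19). Nonzero ⇒ E is nonsingular.
For each x ∈ F_19, compute rhs = x³ + 4·x + 16 mod 19, then count y ∈ F_19 with y² ≡ rhs.
  x = 0: rhs = 16, matching y values: 4, 15 (2 points).
  x = 1: rhs = 2, matching y values: none (0 points).
  x = 2: rhs = 13, matching y values: none (0 points).
  x = 3: rhs = 17, matching y values: 6, 13 (2 points).
  x = 4: rhs = 1, matching y values: 1, 18 (2 points).
  x = 5: rhs = 9, matching y values: 3, 16 (2 points).
  x = 6: rhs = 9, matching y values: 3, 16 (2 points).
  x = 7: rhs = 7, matching y values: 8, 11 (2 points).
  x = 8: rhs = 9, matching y values: 3, 16 (2 points).
  x = 9: rhs = 2, matching y values: none (0 points).
  x = 10: rhs = 11, matching y values: 7, 12 (2 points).
  x = 11: rhs = 4, matching y values: 2, 17 (2 points).
  x = 12: rhs = 6, matching y values: 5, 14 (2 points).
  x = 13: rhs = 4, matching y values: 2, 17 (2 points).
  x = 14: rhs = 4, matching y values: 2, 17 (2 points).
  x = 15: rhs = 12, matching y values: none (0 points).
  x = 16: rhs = 15, matching y values: none (0 points).
  x = 17: rhs = 0, matching y values: 0 (1 points).
  x = 18: rhs = 11, matching y values: 7, 12 (2 points).
Total affine count: 27.
Full point count |E(F_19)| = 27 + 1 = 28.
Hasse bound: |28 − (19+1)| = |8| = 8 ≤ 2√19 ≈ 8.7178 ✓.


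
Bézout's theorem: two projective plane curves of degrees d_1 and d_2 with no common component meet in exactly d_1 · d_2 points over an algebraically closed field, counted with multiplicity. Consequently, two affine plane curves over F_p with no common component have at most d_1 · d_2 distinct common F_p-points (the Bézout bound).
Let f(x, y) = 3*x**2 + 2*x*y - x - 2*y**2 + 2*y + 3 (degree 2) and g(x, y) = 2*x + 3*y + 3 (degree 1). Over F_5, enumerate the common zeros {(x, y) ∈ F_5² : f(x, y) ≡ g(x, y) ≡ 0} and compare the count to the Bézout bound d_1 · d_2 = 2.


Common zeros: {(1, 0), (3, 2)}; count = 2; Bézout bound = 2.

deg(f) = 2, deg(g) = 1, so Bézout bound = 2.
Scan x ∈ F_5. For each x, list the y ∈ F_5 with f(x, y) ≡ 0 and those with g(x, y) ≡ 0 (mod 5); the common zeros in that column are the intersection.
  x = 0: f ≡ 0 at y ∈ ∅; g ≡ 0 at y ∈ {4}; common: ∅.
  x = 1: f ≡ 0 at y ∈ {0, 2}; g ≡ 0 at y ∈ {0}; common: {0}.
  x = 2: f ≡ 0 at y ∈ {4}; g ≡ 0 at y ∈ {1}; common: ∅.
  x = 3: f ≡ 0 at y ∈ {2}; g ≡ 0 at y ∈ {2}; common: {2}.
  x = 4: f ≡ 0 at y ∈ {1, 4}; g ≡ 0 at y ∈ {3}; common: ∅.
Collecting: common zeros = {(1, 0), (3, 2)}, so the count is 2.
Comparison with the Bézout bound: 2 ≤ 2 = deg(f)·deg(g), as expected for curves with no common component (the bound is attained).


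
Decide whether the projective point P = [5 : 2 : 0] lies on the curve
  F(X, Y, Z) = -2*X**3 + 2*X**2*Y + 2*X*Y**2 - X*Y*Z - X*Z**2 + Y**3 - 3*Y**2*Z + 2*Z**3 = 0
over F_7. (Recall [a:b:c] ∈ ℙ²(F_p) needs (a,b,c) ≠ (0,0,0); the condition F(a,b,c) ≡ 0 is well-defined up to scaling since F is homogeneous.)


F(5,2,0) ≡ 3 (mod 7); P is NOT on the curve.

Evaluate F(5, 2, 0) term-by-term (mod 7).
  -2*X**3 ↦ -2·125·1·1 = -250
  2*X**2*Y ↦ 2·25·2·1 = 100
  2*X*Y**2 ↦ 2·5·4·1 = 40
  -X*Y*Z ↦ -1·5·2·0 = 0
  -X*Z**2 ↦ -1·5·1·0 = 0
  Y**3 ↦ 1·1·8·1 = 8
  -3*Y**2*Z ↦ -3·1·4·0 = 0
  2*Z**3 ↦ 2·1·1·0 = 0
Sum: F(5, 2, 0) = (-250) + (100) + (40) + (0) + (0) + (8) + (0) + (0) = -102.
Reducing mod 7: -102 ≡ 3 (mod 7).
Since F(a, b, c) ≡ 3 ≠ 0 (mod 7), P does NOT lie on the curve.


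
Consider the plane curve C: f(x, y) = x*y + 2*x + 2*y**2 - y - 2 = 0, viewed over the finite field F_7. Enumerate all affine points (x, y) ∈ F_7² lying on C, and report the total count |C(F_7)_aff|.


Affine F_7-points: {(1, 0), (3, 3), (5, 1), (5, 4), (6, 2), (6, 6)}; count = 6.

For each of the 49 pairs (x, y) ∈ F_7², evaluate f(x, y) mod 7. Record the zeros.
  x = 0: [0↦5, 1↦6, 2↦4, 3↦6, 4↦5, 5↦1, 6↦1]  zeros at y ∈ ∅
  x = 1: [0↦0, 1↦2, 2↦1, 3↦4, 4↦4, 5↦1, 6↦2]  zeros at y ∈ {0}
  x = 2: [0↦2, 1↦5, 2↦5, 3↦2, 4↦3, 5↦1, 6↦3]  zeros at y ∈ ∅
  x = 3: [0↦4, 1↦1, 2↦2, 3↦0, 4↦2, 5↦1, 6↦4]  zeros at y ∈ {3}
  x = 4: [0↦6, 1↦4, 2↦6, 3↦5, 4↦1, 5↦1, 6↦5]  zeros at y ∈ ∅
  x = 5: [0↦1, 1↦0, 2↦3, 3↦3, 4↦0, 5↦1, 6↦6]  zeros at y ∈ {1, 4}
  x = 6: [0↦3, 1↦3, 2↦0, 3↦1, 4↦6, 5↦1, 6↦0]  zeros at y ∈ {2, 6}
Collecting zeros: affine points = {(1, 0), (3, 3), (5, 1), (5, 4), (6, 2), (6, 6)}.
Total count |C(F_7)_aff| = 6.


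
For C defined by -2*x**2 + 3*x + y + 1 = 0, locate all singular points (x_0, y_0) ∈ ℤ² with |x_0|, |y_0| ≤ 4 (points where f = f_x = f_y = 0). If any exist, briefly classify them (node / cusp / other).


No singular points in the scanned grid; C is smooth there.

Compute partial derivatives:
  f_x = 3 - 4*x.
  f_y = 1.
f_y = 1 is a nonzero constant, so f_y never vanishes: no point (x, y) can satisfy f = f_x = f_y = 0. In particular no (x, y) ∈ {−4, ..., 4}² is singular; the curve is smooth.


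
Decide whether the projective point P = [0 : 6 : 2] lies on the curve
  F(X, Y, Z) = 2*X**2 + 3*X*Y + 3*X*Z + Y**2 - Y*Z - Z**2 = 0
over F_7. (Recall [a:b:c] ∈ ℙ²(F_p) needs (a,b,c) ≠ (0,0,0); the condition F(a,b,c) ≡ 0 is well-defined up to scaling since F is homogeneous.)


F(0,6,2) ≡ 6 (mod 7); P is NOT on the curve.

Evaluate F(0, 6, 2) term-by-term (mod 7).
  2*X**2 ↦ 2·0·1·1 = 0
  3*X*Y ↦ 3·0·6·1 = 0
  3*X*Z ↦ 3·0·1·2 = 0
  Y**2 ↦ 1·1·36·1 = 36
  -Y*Z ↦ -1·1·6·2 = -12
  -Z**2 ↦ -1·1·1·4 = -4
Sum: F(0, 6, 2) = (0) + (0) + (0) + (36) + (-12) + (-4) = 20.
Reducing mod 7: 20 ≡ 6 (mod 7).
Since F(a, b, c) ≡ 6 ≠ 0 (mod 7), P does NOT lie on the curve.


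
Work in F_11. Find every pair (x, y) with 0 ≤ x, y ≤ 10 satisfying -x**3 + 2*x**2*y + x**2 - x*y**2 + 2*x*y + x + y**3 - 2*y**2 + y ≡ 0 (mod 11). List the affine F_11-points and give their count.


Affine F_11-points: {(0, 0), (0, 1), (2, 5), (3, 5), (4, 0), (4, 2), (4, 4), (5, 9), (6, 5), (6, 6), (6, 8), (8, 0), (8, 4), (8, 6), (10, 3), (10, 6)}; count = 16.

For each of the 121 pairs (x, y) ∈ F_11², evaluate f(x, y) mod 11. Record the zeros.
  x = 0: [0↦0, 1↦0, 2↦2, 3↦1, 4↦3, 5↦3, 6↦7, 7↦10, 8↦7, 9↦4, 10↦7]  zeros at y ∈ {0, 1}
  x = 1: [0↦1, 1↦4, 2↦7, 3↦5, 4↦4, 5↦10, 6↦7, 7↦1, 8↦9, 9↦4, 10↦3]  zeros at y ∈ ∅
  x = 2: [0↦9, 1↦8, 2↦5, 3↦6, 4↦6, 5↦0, 6↦5, 7↦5, 8↦6, 9↦3, 10↦2]  zeros at y ∈ {5}
  x = 3: [0↦7, 1↦6, 2↦1, 3↦9, 4↦3, 5↦0, 6↦6, 7↦5, 8↦3, 9↦6, 10↦9]  zeros at y ∈ {5}
  x = 4: [0↦0, 1↦3, 2↦0, 3↦8, 4↦0, 5↦4, 6↦4, 7↦6, 8↦5, 9↦7, 10↦7]  zeros at y ∈ {0, 2, 4}
  x = 5: [0↦4, 1↦4, 2↦7, 3↦8, 4↦2, 5↦6, 6↦4, 7↦2, 8↦6, 9↦0, 10↦1]  zeros at y ∈ {9}
  x = 6: [0↦2, 1↦3, 2↦5, 3↦3, 4↦3, 5↦0, 6↦0, 7↦9, 8↦0, 9↦1, 10↦7]  zeros at y ∈ {5, 6, 8}
  x = 7: [0↦10, 1↦5, 2↦10, 3↦9, 4↦8, 5↦2, 6↦8, 7↦10, 8↦3, 9↦4, 10↦8]  zeros at y ∈ ∅
  x = 8: [0↦0, 1↦4, 2↦5, 3↦9, 4↦0, 5↦6, 6↦0, 7↦10, 8↦9, 9↦3, 10↦9]  zeros at y ∈ {0, 4, 6}
  x = 9: [0↦10, 1↦5, 2↦6, 3↦8, 4↦6, 5↦6, 6↦3, 7↦3, 8↦1, 9↦3, 10↦4]  zeros at y ∈ ∅
  x = 10: [0↦1, 1↦2, 2↦7, 3↦0, 4↦9, 5↦7, 6↦0, 7↦5, 8↦6, 9↦9, 10↦9]  zeros at y ∈ {3, 6}
Collecting zeros: affine points = {(0, 0), (0, 1), (2, 5), (3, 5), (4, 0), (4, 2), (4, 4), (5, 9), (6, 5), (6, 6), (6, 8), (8, 0), (8, 4), (8, 6), (10, 3), (10, 6)}.
Total count |C(F_11)_aff| = 16.


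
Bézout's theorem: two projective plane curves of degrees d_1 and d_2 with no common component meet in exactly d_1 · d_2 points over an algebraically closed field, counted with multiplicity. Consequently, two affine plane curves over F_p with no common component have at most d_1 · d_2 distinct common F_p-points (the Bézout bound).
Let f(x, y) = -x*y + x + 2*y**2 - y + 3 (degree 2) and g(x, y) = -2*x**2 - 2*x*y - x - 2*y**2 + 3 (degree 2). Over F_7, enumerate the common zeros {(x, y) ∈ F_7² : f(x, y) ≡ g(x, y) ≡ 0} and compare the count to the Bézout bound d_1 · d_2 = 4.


Common zeros: ∅; count = 0; Bézout bound = 4.

deg(f) = 2, deg(g) = 2, so Bézout bound = 4.
Scan x ∈ F_7. For each x, list the y ∈ F_7 with f(x, y) ≡ 0 and those with g(x, y) ≡ 0 (mod 7); the common zeros in that column are the intersection.
  x = 0: f ≡ 0 at y ∈ ∅; g ≡ 0 at y ∈ ∅; common: ∅.
  x = 1: f ≡ 0 at y ∈ {4}; g ≡ 0 at y ∈ {0, 6}; common: ∅.
  x = 2: f ≡ 0 at y ∈ {2, 3}; g ≡ 0 at y ∈ {0, 5}; common: ∅.
  x = 3: f ≡ 0 at y ∈ ∅; g ≡ 0 at y ∈ {5, 6}; common: ∅.
  x = 4: f ≡ 0 at y ∈ {0, 6}; g ≡ 0 at y ∈ ∅; common: ∅.
  x = 5: f ≡ 0 at y ∈ {5}; g ≡ 0 at y ∈ ∅; common: ∅.
  x = 6: f ≡ 0 at y ∈ ∅; g ≡ 0 at y ∈ ∅; common: ∅.
Collecting: common zeros = ∅, so the count is 0.
Comparison with the Bézout bound: 0 ≤ 4 = deg(f)·deg(g), as expected for curves with no common component (the affine F_7-count falls short of the bound because intersections may lie at infinity, over extension fields, or carry multiplicity).


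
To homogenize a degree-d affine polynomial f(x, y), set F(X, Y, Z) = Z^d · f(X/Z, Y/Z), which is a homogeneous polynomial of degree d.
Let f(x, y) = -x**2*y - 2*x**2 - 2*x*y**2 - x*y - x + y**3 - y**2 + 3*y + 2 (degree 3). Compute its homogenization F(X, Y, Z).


F(X, Y, Z) = -X**2*Y - 2*X**2*Z - 2*X*Y**2 - X*Y*Z - X*Z**2 + Y**3 - Y**2*Z + 3*Y*Z**2 + 2*Z**3

deg(f) = 3.
Substitute x = X/Z, y = Y/Z into f, then multiply by Z^3.
  monomial -1·x^2·y^1 ↦ -1·X^2·Y^1·Z^0.
  monomial -2·x^2·y^0 ↦ -2·X^2·Y^0·Z^1.
  monomial -2·x^1·y^2 ↦ -2·X^1·Y^2·Z^0.
  monomial -1·x^1·y^1 ↦ -1·X^1·Y^1·Z^1.
  monomial -1·x^1·y^0 ↦ -1·X^1·Y^0·Z^2.
  monomial 1·x^0·y^3 ↦ 1·X^0·Y^3·Z^0.
  monomial -1·x^0·y^2 ↦ -1·X^0·Y^2·Z^1.
  monomial 3·x^0·y^1 ↦ 3·X^0·Y^1·Z^2.
  monomial 2·x^0·y^0 ↦ 2·X^0·Y^0·Z^3.
Collecting: F(X, Y, Z) = -X**2*Y - 2*X**2*Z - 2*X*Y**2 - X*Y*Z - X*Z**2 + Y**3 - Y**2*Z + 3*Y*Z**2 + 2*Z**3.


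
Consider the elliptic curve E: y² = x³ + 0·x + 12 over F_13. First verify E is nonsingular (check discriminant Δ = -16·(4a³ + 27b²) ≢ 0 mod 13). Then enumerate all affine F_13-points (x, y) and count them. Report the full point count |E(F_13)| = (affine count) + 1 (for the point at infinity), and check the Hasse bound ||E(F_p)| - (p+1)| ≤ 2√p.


Affine points = {(0, 5), (0, 8), (1, 0), (3, 0), (7, 2), (7, 11), (8, 2), (8, 11), (9, 0), (11, 2), (11, 11)}; affine count = 11; |E(F_13)| = 12.

Discriminant check: Δ ∝ 4a³ + 27b² = 4·0³ + 27·12² = 4·0 + 27·144 ≡ 1 (mod 13). Nonzero ⇒ E is nonsingular.
For each x ∈ F_13, compute rhs = x³ + 0·x + 12 mod 13, then count y ∈ F_13 with y² ≡ rhs.
  x = 0: rhs = 12, matching y values: 5, 8 (2 points).
  x = 1: rhs = 0, matching y values: 0 (1 points).
  x = 2: rhs = 7, matching y values: none (0 points).
  x = 3: rhs = 0, matching y values: 0 (1 points).
  x = 4: rhs = 11, matching y values: none (0 points).
  x = 5: rhs = 7, matching y values: none (0 points).
  x = 6: rhs = 7, matching y values: none (0 points).
  x = 7: rhs = 4, matching y values: 2, 11 (2 points).
  x = 8: rhs = 4, matching y values: 2, 11 (2 points).
  x = 9: rhs = 0, matching y values: 0 (1 points).
  x = 10: rhs = 11, matching y values: none (0 points).
  x = 11: rhs = 4, matching y values: 2, 11 (2 points).
  x = 12: rhs = 11, matching y values: none (0 points).
Total affine count: 11.
Full point count |E(F_13)| = 11 + 1 = 12.
Hasse bound: |12 − (13+1)| = |-2| = 2 ≤ 2√13 ≈ 7.2111 ✓.


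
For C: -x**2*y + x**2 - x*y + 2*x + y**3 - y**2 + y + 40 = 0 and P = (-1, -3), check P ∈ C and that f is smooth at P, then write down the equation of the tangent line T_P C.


Tangent line at P: -3*x + 34*y + 99 = 0.

Step 1: f(-1, -3) = 0, so P lies on C.
Step 2: partial derivatives
  f_x(x, y) = -2*x*y + 2*x - y + 2, f_y(x, y) = -x**2 - x + 3*y**2 - 2*y + 1.
  f_x(P) = -3, f_y(P) = 34 (gradient nonzero, so P is smooth).
Step 3: tangent line at P: -3·(x − -1) + 34·(y − -3) = 0.
Expanding: -3*x + 34*y + 99 = 0.


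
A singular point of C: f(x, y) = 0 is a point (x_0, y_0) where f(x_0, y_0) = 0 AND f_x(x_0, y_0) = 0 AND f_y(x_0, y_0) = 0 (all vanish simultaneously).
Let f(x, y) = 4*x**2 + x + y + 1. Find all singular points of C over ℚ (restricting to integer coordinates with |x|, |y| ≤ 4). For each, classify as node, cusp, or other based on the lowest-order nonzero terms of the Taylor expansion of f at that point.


No singular points in the scanned grid; C is smooth there.

Compute partial derivatives:
  f_x = 8*x + 1.
  f_y = 1.
f_y = 1 is a nonzero constant, so f_y never vanishes: no point (x, y) can satisfy f = f_x = f_y = 0. In particular no (x, y) ∈ {−4, ..., 4}² is singular; the curve is smooth.


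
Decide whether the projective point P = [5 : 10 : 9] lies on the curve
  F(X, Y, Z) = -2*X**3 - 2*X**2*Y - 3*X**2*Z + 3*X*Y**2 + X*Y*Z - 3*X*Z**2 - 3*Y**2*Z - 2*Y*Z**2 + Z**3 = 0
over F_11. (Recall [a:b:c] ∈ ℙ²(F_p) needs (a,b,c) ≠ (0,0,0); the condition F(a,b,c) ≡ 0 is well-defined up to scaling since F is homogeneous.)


F(5,10,9) ≡ 9 (mod 11); P is NOT on the curve.

Evaluate F(5, 10, 9) term-by-term (mod 11).
  -2*X**3 ↦ -2·125·1·1 = -250
  -2*X**2*Y ↦ -2·25·10·1 = -500
  -3*X**2*Z ↦ -3·25·1·9 = -675
  3*X*Y**2 ↦ 3·5·100·1 = 1500
  X*Y*Z ↦ 1·5·10·9 = 450
  -3*X*Z**2 ↦ -3·5·1·81 = -1215
  -3*Y**2*Z ↦ -3·1·100·9 = -2700
  -2*Y*Z**2 ↦ -2·1·10·81 = -1620
  Z**3 ↦ 1·1·1·729 = 729
Sum: F(5, 10, 9) = (-250) + (-500) + (-675) + (1500) + (450) + (-1215) + (-2700) + (-1620) + (729) = -4281.
Reducing mod 11: -4281 ≡ 9 (mod 11).
Since F(a, b, c) ≡ 9 ≠ 0 (mod 11), P does NOT lie on the curve.


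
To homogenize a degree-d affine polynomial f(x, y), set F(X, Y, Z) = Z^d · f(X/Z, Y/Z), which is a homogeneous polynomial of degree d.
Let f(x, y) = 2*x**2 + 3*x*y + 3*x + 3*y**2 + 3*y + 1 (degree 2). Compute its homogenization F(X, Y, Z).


F(X, Y, Z) = 2*X**2 + 3*X*Y + 3*X*Z + 3*Y**2 + 3*Y*Z + Z**2

deg(f) = 2.
Substitute x = X/Z, y = Y/Z into f, then multiply by Z^2.
  monomial 2·x^2·y^0 ↦ 2·X^2·Y^0·Z^0.
  monomial 3·x^1·y^1 ↦ 3·X^1·Y^1·Z^0.
  monomial 3·x^1·y^0 ↦ 3·X^1·Y^0·Z^1.
  monomial 3·x^0·y^2 ↦ 3·X^0·Y^2·Z^0.
  monomial 3·x^0·y^1 ↦ 3·X^0·Y^1·Z^1.
  monomial 1·x^0·y^0 ↦ 1·X^0·Y^0·Z^2.
Collecting: F(X, Y, Z) = 2*X**2 + 3*X*Y + 3*X*Z + 3*Y**2 + 3*Y*Z + Z**2.


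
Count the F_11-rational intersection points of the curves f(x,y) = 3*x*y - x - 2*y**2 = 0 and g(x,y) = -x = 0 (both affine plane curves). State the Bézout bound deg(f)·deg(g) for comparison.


Common zeros: {(0, 0)}; count = 1; Bézout bound = 2.

deg(f) = 2, deg(g) = 1, so Bézout bound = 2.
Scan x ∈ F_11. For each x, list the y ∈ F_11 with f(x, y) ≡ 0 and those with g(x, y) ≡ 0 (mod 11); the common zeros in that column are the intersection.
  x = 0: f ≡ 0 at y ∈ {0}; g ≡ 0 at y ∈ {0, 1, 2, 3, 4, 5, 6, 7, 8, 9, 10}; common: {0}.
  x = 1: f ≡ 0 at y ∈ {1, 6}; g ≡ 0 at y ∈ ∅; common: ∅.
  x = 2: f ≡ 0 at y ∈ {5, 9}; g ≡ 0 at y ∈ ∅; common: ∅.
  x = 3: f ≡ 0 at y ∈ ∅; g ≡ 0 at y ∈ ∅; common: ∅.
  x = 4: f ≡ 0 at y ∈ ∅; g ≡ 0 at y ∈ ∅; common: ∅.
  x = 5: f ≡ 0 at y ∈ {3, 10}; g ≡ 0 at y ∈ ∅; common: ∅.
  x = 6: f ≡ 0 at y ∈ {2, 7}; g ≡ 0 at y ∈ ∅; common: ∅.
  x = 7: f ≡ 0 at y ∈ {8}; g ≡ 0 at y ∈ ∅; common: ∅.
  x = 8: f ≡ 0 at y ∈ ∅; g ≡ 0 at y ∈ ∅; common: ∅.
  x = 9: f ≡ 0 at y ∈ ∅; g ≡ 0 at y ∈ ∅; common: ∅.
  x = 10: f ≡ 0 at y ∈ ∅; g ≡ 0 at y ∈ ∅; common: ∅.
Collecting: common zeros = {(0, 0)}, so the count is 1.
Comparison with the Bézout bound: 1 ≤ 2 = deg(f)·deg(g), as expected for curves with no common component (the affine F_11-count falls short of the bound because intersections may lie at infinity, over extension fields, or carry multiplicity).


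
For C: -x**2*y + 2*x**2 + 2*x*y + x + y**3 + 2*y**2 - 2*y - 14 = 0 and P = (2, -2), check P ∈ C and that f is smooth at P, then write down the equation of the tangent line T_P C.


Tangent line at P: 13*x + 2*y - 22 = 0.

Step 1: f(2, -2) = 0, so P lies on C.
Step 2: partial derivatives
  f_x(x, y) = -2*x*y + 4*x + 2*y + 1, f_y(x, y) = -x**2 + 2*x + 3*y**2 + 4*y - 2.
  f_x(P) = 13, f_y(P) = 2 (gradient nonzero, so P is smooth).
Step 3: tangent line at P: 13·(x − 2) + 2·(y − -2) = 0.
Expanding: 13*x + 2*y - 22 = 0.


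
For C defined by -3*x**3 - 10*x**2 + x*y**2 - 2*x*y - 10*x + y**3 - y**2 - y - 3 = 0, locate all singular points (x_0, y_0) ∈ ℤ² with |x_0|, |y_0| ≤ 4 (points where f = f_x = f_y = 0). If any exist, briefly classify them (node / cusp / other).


Singular points: {(-1, 1)}; classification: node.

Compute partial derivatives:
  f_x = -9*x**2 - 20*x + y**2 - 2*y - 10.
  f_y = 2*x*y - 2*x + 3*y**2 - 2*y - 1.
Scan x_0 ∈ {−4, ..., 4}. For each x_0, f_y(x_0, y) is a polynomial in y; find its integer roots y ∈ {−4, ..., 4}, then test f_x and f at those candidates.
  x = -4: f_y(-4, y) = 3*y**2 - 10*y + 7; vanishes at y ∈ {1}. (-4, 1): f_x = -75 ≠ 0.
  x = -3: f_y(-3, y) = 3*y**2 - 8*y + 5; vanishes at y ∈ {1}. (-3, 1): f_x = -32 ≠ 0.
  x = -2: f_y(-2, y) = 3*y**2 - 6*y + 3; vanishes at y ∈ {1}. (-2, 1): f_x = -7 ≠ 0.
  x = -1: f_y(-1, y) = 3*y**2 - 4*y + 1; vanishes at y ∈ {1}. (-1, 1): f_x = 0, f = 0 — SINGULAR.
  x = 0: f_y(0, y) = 3*y**2 - 2*y - 1; vanishes at y ∈ {1}. (0, 1): f_x = -11 ≠ 0.
  x = 1: f_y(1, y) = 3*y**2 - 3; vanishes at y ∈ {-1, 1}. (1, -1): f_x = -36 ≠ 0; (1, 1): f_x = -40 ≠ 0.
  x = 2: f_y(2, y) = 3*y**2 + 2*y - 5; vanishes at y ∈ {1}. (2, 1): f_x = -87 ≠ 0.
  x = 3: f_y(3, y) = 3*y**2 + 4*y - 7; vanishes at y ∈ {1}. (3, 1): f_x = -152 ≠ 0.
  x = 4: f_y(4, y) = 3*y**2 + 6*y - 9; vanishes at y ∈ {-3, 1}. (4, -3): f_x = -219 ≠ 0; (4, 1): f_x = -235 ≠ 0.
Only singular point on the grid: (-1, 1).
Classify: substitute x = -1 + u, y = 1 + v and expand: f = -3*u**3 - u**2 + u*v**2 + v**3 + v**2.
No constant or linear terms (consistent with a singular point). Quadratic part: -u**2 + v**2. Cubic part: -3*u**3 + u*v**2 + v**3.
The quadratic part v**2 - u**2 = (v − u)(v + u) splits into two distinct linear factors, so there are two distinct tangent lines y − 1 = ±(x − -1) — this is a node (ordinary double point).
Classification: node.


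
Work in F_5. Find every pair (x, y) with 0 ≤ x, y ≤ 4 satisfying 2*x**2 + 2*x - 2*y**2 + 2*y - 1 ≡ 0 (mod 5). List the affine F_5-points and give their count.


Affine F_5-points: {(0, 2), (0, 4), (4, 2), (4, 4)}; count = 4.

For each of the 25 pairs (x, y) ∈ F_5², evaluate f(x, y) mod 5. Record the zeros.
  x = 0: [0↦4, 1↦4, 2↦0, 3↦2, 4↦0]  zeros at y ∈ {2, 4}
  x = 1: [0↦3, 1↦3, 2↦4, 3↦1, 4↦4]  zeros at y ∈ ∅
  x = 2: [0↦1, 1↦1, 2↦2, 3↦4, 4↦2]  zeros at y ∈ ∅
  x = 3: [0↦3, 1↦3, 2↦4, 3↦1, 4↦4]  zeros at y ∈ ∅
  x = 4: [0↦4, 1↦4, 2↦0, 3↦2, 4↦0]  zeros at y ∈ {2, 4}
Collecting zeros: affine points = {(0, 2), (0, 4), (4, 2), (4, 4)}.
Total count |C(F_5)_aff| = 4.


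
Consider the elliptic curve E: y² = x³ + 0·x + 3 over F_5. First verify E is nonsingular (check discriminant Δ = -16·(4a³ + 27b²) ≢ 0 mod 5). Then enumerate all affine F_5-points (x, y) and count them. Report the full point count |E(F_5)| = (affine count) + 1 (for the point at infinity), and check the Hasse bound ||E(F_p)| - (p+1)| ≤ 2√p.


Affine points = {(1, 2), (1, 3), (2, 1), (2, 4), (3, 0)}; affine count = 5; |E(F_5)| = 6.

Discriminant check: Δ ∝ 4a³ + 27b² = 4·0³ + 27·3² = 4·0 + 27·9 ≡ 3 (mod 5). Nonzero ⇒ E is nonsingular.
For each x ∈ F_5, compute rhs = x³ + 0·x + 3 mod 5, then count y ∈ F_5 with y² ≡ rhs.
  x = 0: rhs = 3, matching y values: none (0 points).
  x = 1: rhs = 4, matching y values: 2, 3 (2 points).
  x = 2: rhs = 1, matching y values: 1, 4 (2 points).
  x = 3: rhs = 0, matching y values: 0 (1 points).
  x = 4: rhs = 2, matching y values: none (0 points).
Total affine count: 5.
Full point count |E(F_5)| = 5 + 1 = 6.
Hasse bound: |6 − (5+1)| = |0| = 0 ≤ 2√5 ≈ 4.4721 ✓.


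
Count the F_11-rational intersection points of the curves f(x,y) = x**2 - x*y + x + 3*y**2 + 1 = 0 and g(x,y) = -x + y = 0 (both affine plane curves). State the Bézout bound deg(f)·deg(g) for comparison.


Common zeros: {(9, 9)}; count = 1; Bézout bound = 2.

deg(f) = 2, deg(g) = 1, so Bézout bound = 2.
Scan x ∈ F_11. For each x, list the y ∈ F_11 with f(x, y) ≡ 0 and those with g(x, y) ≡ 0 (mod 11); the common zeros in that column are the intersection.
  x = 0: f ≡ 0 at y ∈ ∅; g ≡ 0 at y ∈ {0}; common: ∅.
  x = 1: f ≡ 0 at y ∈ {7, 8}; g ≡ 0 at y ∈ {1}; common: ∅.
  x = 2: f ≡ 0 at y ∈ ∅; g ≡ 0 at y ∈ {2}; common: ∅.
  x = 3: f ≡ 0 at y ∈ ∅; g ≡ 0 at y ∈ {3}; common: ∅.
  x = 4: f ≡ 0 at y ∈ ∅; g ≡ 0 at y ∈ {4}; common: ∅.
  x = 5: f ≡ 0 at y ∈ {2, 7}; g ≡ 0 at y ∈ {5}; common: ∅.
  x = 6: f ≡ 0 at y ∈ {5, 8}; g ≡ 0 at y ∈ {6}; common: ∅.
  x = 7: f ≡ 0 at y ∈ {2, 4}; g ≡ 0 at y ∈ {7}; common: ∅.
  x = 8: f ≡ 0 at y ∈ ∅; g ≡ 0 at y ∈ {8}; common: ∅.
  x = 9: f ≡ 0 at y ∈ {5, 9}; g ≡ 0 at y ∈ {9}; common: {9}.
  x = 10: f ≡ 0 at y ∈ {9}; g ≡ 0 at y ∈ {10}; common: ∅.
Collecting: common zeros = {(9, 9)}, so the count is 1.
Comparison with the Bézout bound: 1 ≤ 2 = deg(f)·deg(g), as expected for curves with no common component (the affine F_11-count falls short of the bound because intersections may lie at infinity, over extension fields, or carry multiplicity).


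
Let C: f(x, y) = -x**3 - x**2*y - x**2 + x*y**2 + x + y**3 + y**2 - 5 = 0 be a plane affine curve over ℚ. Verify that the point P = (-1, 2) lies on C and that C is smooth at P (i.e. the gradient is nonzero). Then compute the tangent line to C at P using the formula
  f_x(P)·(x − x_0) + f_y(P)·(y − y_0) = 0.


Tangent line at P: 8*x + 11*y - 14 = 0.

Step 1: f(-1, 2) = 0, so P lies on C.
Step 2: partial derivatives
  f_x(x, y) = -3*x**2 - 2*x*y - 2*x + y**2 + 1, f_y(x, y) = -x**2 + 2*x*y + 3*y**2 + 2*y.
  f_x(P) = 8, f_y(P) = 11 (gradient nonzero, so P is smooth).
Step 3: tangent line at P: 8·(x − -1) + 11·(y − 2) = 0.
Expanding: 8*x + 11*y - 14 = 0.


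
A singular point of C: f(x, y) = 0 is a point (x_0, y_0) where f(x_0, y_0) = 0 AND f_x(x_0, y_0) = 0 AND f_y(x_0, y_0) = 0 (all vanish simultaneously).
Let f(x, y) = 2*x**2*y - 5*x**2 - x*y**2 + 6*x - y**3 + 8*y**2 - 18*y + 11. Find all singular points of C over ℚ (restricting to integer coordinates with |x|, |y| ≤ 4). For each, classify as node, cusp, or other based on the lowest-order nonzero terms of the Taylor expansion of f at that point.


Singular points: {(1, 2)}; classification: node.

Compute partial derivatives:
  f_x = 4*x*y - 10*x - y**2 + 6.
  f_y = 2*x**2 - 2*x*y - 3*y**2 + 16*y - 18.
Scan x_0 ∈ {−4, ..., 4}. For each x_0, f_y(x_0, y) is a polynomial in y; find its integer roots y ∈ {−4, ..., 4}, then test f_x and f at those candidates.
  x = -4: f_y(-4, y) = -3*y**2 + 24*y + 14; no integer root y with |y| ≤ 4.
  x = -3: f_y(-3, y) = -3*y**2 + 22*y; vanishes at y ∈ {0}. (-3, 0): f_x = 36 ≠ 0.
  x = -2: f_y(-2, y) = -3*y**2 + 20*y - 10; no integer root y with |y| ≤ 4.
  x = -1: f_y(-1, y) = -3*y**2 + 18*y - 16; no integer root y with |y| ≤ 4.
  x = 0: f_y(0, y) = -3*y**2 + 16*y - 18; no integer root y with |y| ≤ 4.
  x = 1: f_y(1, y) = -3*y**2 + 14*y - 16; vanishes at y ∈ {2}. (1, 2): f_x = 0, f = 0 — SINGULAR.
  x = 2: f_y(2, y) = -3*y**2 + 12*y - 10; no integer root y with |y| ≤ 4.
  x = 3: f_y(3, y) = -3*y**2 + 10*y; vanishes at y ∈ {0}. (3, 0): f_x = -24 ≠ 0.
  x = 4: f_y(4, y) = -3*y**2 + 8*y + 14; no integer root y with |y| ≤ 4.
Only singular point on the grid: (1, 2).
Classify: substitute x = 1 + u, y = 2 + v and expand: f = 2*u**2*v - u**2 - u*v**2 - v**3 + v**2.
No constant or linear terms (consistent with a singular point). Quadratic part: -u**2 + v**2. Cubic part: 2*u**2*v - u*v**2 - v**3.
The quadratic part v**2 - u**2 = (v − u)(v + u) splits into two distinct linear factors, so there are two distinct tangent lines y − 2 = ±(x − 1) — this is a node (ordinary double point).
Classification: node.


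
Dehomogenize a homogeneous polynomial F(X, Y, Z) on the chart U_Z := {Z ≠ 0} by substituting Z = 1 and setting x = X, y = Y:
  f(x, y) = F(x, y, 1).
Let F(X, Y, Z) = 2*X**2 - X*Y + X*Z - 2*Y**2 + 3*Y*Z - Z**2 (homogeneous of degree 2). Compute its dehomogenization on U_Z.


f(x, y) = 2*x**2 - x*y + x - 2*y**2 + 3*y - 1

On U_Z we set Z = 1. Each monomial c·X^i·Y^j·Z^k in F becomes c·x^i·y^j·1^k = c·x^i·y^j.
Substituting Z = 1: F(X, Y, 1) = 2*x**2 - x*y + x - 2*y**2 + 3*y - 1.
Note: deg(f) ≤ deg(F) = 2; strict inequality happens when F is divisible by Z (lost terms).


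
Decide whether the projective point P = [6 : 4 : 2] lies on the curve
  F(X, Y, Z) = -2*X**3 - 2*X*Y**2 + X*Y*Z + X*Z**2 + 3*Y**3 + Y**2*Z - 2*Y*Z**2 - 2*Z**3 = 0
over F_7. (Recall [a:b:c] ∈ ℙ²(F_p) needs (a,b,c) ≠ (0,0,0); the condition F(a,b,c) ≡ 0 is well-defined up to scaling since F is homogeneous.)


F(6,4,2) ≡ 2 (mod 7); P is NOT on the curve.

Evaluate F(6, 4, 2) term-by-term (mod 7).
  -2*X**3 ↦ -2·216·1·1 = -432
  -2*X*Y**2 ↦ -2·6·16·1 = -192
  X*Y*Z ↦ 1·6·4·2 = 48
  X*Z**2 ↦ 1·6·1·4 = 24
  3*Y**3 ↦ 3·1·64·1 = 192
  Y**2*Z ↦ 1·1·16·2 = 32
  -2*Y*Z**2 ↦ -2·1·4·4 = -32
  -2*Z**3 ↦ -2·1·1·8 = -16
Sum: F(6, 4, 2) = (-432) + (-192) + (48) + (24) + (192) + (32) + (-32) + (-16) = -376.
Reducing mod 7: -376 ≡ 2 (mod 7).
Since F(a, b, c) ≡ 2 ≠ 0 (mod 7), P does NOT lie on the curve.


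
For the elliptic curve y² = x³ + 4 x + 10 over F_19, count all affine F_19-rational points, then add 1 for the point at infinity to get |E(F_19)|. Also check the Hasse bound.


Affine points = {(2, 8), (2, 11), (3, 7), (3, 12), (7, 1), (7, 18), (10, 9), (10, 10), (11, 6), (11, 13), (12, 0), (13, 6), (13, 13), (14, 6), (14, 13), (15, 5), (15, 14), (16, 3), (16, 16), (18, 9), (18, 10)}; affine count = 21; |E(F_19)| = 22.

Discriminant check: Δ ∝ 4a³ + 27b² = 4·4³ + 27·10² = 4·64 + 27·100 ≡ 11 (mod 19). Nonzero ⇒ E is nonsingular.
For each x ∈ F_19, compute rhs = x³ + 4·x + 10 mod 19, then count y ∈ F_19 with y² ≡ rhs.
  x = 0: rhs = 10, matching y values: none (0 points).
  x = 1: rhs = 15, matching y values: none (0 points).
  x = 2: rhs = 7, matching y values: 8, 11 (2 points).
  x = 3: rhs = 11, matching y values: 7, 12 (2 points).
  x = 4: rhs = 14, matching y values: none (0 points).
  x = 5: rhs = 3, matching y values: none (0 points).
  x = 6: rhs = 3, matching y values: none (0 points).
  x = 7: rhs = 1, matching y values: 1, 18 (2 points).
  x = 8: rhs = 3, matching y values: none (0 points).
  x = 9: rhs = 15, matching y values: none (0 points).
  x = 10: rhs = 5, matching y values: 9, 10 (2 points).
  x = 11: rhs = 17, matching y values: 6, 13 (2 points).
  x = 12: rhs = 0, matching y values: 0 (1 points).
  x = 13: rhs = 17, matching y values: 6, 13 (2 points).
  x = 14: rhs = 17, matching y values: 6, 13 (2 points).
  x = 15: rhs = 6, matching y values: 5, 14 (2 points).
  x = 16: rhs = 9, matching y values: 3, 16 (2 points).
  x = 17: rhs = 13, matching y values: none (0 points).
  x = 18: rhs = 5, matching y values: 9, 10 (2 points).
Total affine count: 21.
Full point count |E(F_19)| = 21 + 1 = 22.
Hasse bound: |22 − (19+1)| = |2| = 2 ≤ 2√19 ≈ 8.7178 ✓.


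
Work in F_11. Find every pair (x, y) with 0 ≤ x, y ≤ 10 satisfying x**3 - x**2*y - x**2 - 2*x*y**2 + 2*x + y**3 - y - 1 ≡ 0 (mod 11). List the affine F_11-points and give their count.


Affine F_11-points: {(0, 6), (1, 5), (1, 9), (1, 10), (2, 2), (3, 9), (4, 0), (4, 4), (5, 7), (6, 1), (6, 2), (6, 9), (8, 4)}; count = 13.

For each of the 121 pairs (x, y) ∈ F_11², evaluate f(x, y) mod 11. Record the zeros.
  x = 0: [0↦10, 1↦10, 2↦5, 3↦1, 4↦4, 5↦9, 6↦0, 7↦5, 8↦8, 9↦4, 10↦10]  zeros at y ∈ {6}
  x = 1: [0↦1, 1↦9, 2↦8, 3↦4, 4↦3, 5↦0, 6↦1, 7↦1, 8↦6, 9↦0, 10↦0]  zeros at y ∈ {5, 9, 10}
  x = 2: [0↦7, 1↦10, 2↦0, 3↦5, 4↦9, 5↦7, 6↦5, 7↦9, 8↦3, 9↦4, 10↦7]  zeros at y ∈ {2}
  x = 3: [0↦1, 1↦8, 2↦9, 3↦10, 4↦6, 5↦3, 6↦7, 7↦2, 8↦5, 9↦0, 10↦4]  zeros at y ∈ {9}
  x = 4: [0↦0, 1↦9, 2↦8, 3↦3, 4↦0, 5↦5, 6↦2, 7↦8, 8↦7, 9↦5, 10↦8]  zeros at y ∈ {0, 4}
  x = 5: [0↦10, 1↦8, 2↦3, 3↦1, 4↦8, 5↦8, 6↦7, 7↦0, 8↦4, 9↦3, 10↦3]  zeros at y ∈ {7}
  x = 6: [0↦4, 1↦0, 2↦0, 3↦10, 4↦3, 5↦7, 6↦6, 7↦6, 8↦2, 9↦0, 10↦6]  zeros at y ∈ {1, 2, 9}
  x = 7: [0↦10, 1↦2, 2↦5, 3↦3, 4↦2, 5↦8, 6↦5, 7↦10, 8↦7, 9↦2, 10↦1]  zeros at y ∈ ∅
  x = 8: [0↦1, 1↦9, 2↦2, 3↦8, 4↦0, 5↦6, 6↦10, 7↦7, 8↦3, 9↦4, 10↦5]  zeros at y ∈ {4}
  x = 9: [0↦5, 1↦5, 2↦8, 3↦9, 4↦3, 5↦7, 6↦5, 7↦3, 8↦7, 9↦1, 10↦2]  zeros at y ∈ ∅
  x = 10: [0↦6, 1↦7, 2↦7, 3↦1, 4↦6, 5↦6, 6↦7, 7↦4, 8↦3, 9↦10, 10↦9]  zeros at y ∈ ∅
Collecting zeros: affine points = {(0, 6), (1, 5), (1, 9), (1, 10), (2, 2), (3, 9), (4, 0), (4, 4), (5, 7), (6, 1), (6, 2), (6, 9), (8, 4)}.
Total count |C(F_11)_aff| = 13.
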